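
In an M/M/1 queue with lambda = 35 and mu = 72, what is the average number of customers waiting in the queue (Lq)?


rho = 35/72; Lq = rho^2/(1-rho) = 0.46

0.46


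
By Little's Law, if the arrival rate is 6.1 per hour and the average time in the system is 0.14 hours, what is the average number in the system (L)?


L = lambda * W = 6.1 * 0.14 = 0.85

0.85


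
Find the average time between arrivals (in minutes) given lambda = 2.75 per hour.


Mean interarrival time = 60/lambda = 60/2.75 = 21.82 minutes

21.82 minutes


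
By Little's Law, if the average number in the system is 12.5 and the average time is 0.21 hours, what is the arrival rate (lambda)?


lambda = L / W = 12.5 / 0.21 = 59.52 per hour

59.52 per hour


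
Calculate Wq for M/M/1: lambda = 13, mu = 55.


rho = 13/55; Wq = rho/(mu - lambda) = 0.0056 hours

0.0056 hours


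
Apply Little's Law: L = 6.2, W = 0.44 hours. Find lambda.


lambda = L / W = 6.2 / 0.44 = 14.09 per hour

14.09 per hour


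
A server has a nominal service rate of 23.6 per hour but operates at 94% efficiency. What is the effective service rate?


Effective rate = mu * efficiency = 23.6 * 0.94 = 22.18 per hour

22.18 per hour


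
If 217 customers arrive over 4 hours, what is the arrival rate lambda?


lambda = total arrivals / time = 217 / 4 = 54.25 per hour

54.25 per hour


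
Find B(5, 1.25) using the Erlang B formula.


B(N,A) = (A^N/N!) / sum(A^k/k!, k=0..N) with N=5, A=1.25 = 0.0073

0.0073


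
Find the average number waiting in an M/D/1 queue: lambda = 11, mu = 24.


M/D/1: Lq = rho^2 / (2*(1-rho)) where rho = 11/24; Lq = 0.19

0.19


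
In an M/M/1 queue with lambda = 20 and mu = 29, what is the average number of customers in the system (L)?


rho = 20/29; L = rho/(1-rho) = 2.22

2.22


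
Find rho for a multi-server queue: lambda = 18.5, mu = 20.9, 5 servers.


rho = lambda / (c * mu) = 18.5 / (5 * 20.9) = 0.177

0.177


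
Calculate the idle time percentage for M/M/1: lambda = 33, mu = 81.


Idle fraction = (1 - rho) * 100 = (1 - 33/81) * 100 = 59.3%

59.3%


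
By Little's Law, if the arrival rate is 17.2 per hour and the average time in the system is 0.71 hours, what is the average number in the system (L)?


L = lambda * W = 17.2 * 0.71 = 12.21

12.21


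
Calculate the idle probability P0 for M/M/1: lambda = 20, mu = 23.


P0 = 1 - rho = 1 - 20/23 = 0.1304

0.1304


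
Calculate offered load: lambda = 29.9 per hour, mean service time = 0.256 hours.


Offered load a = lambda * E[S] = 29.9 * 0.256 = 7.65 Erlangs

7.65 Erlangs


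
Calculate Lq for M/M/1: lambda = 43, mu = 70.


rho = 43/70; Lq = rho^2/(1-rho) = 0.98

0.98


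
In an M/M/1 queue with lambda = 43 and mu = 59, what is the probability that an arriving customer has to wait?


P(wait) = rho = lambda/mu = 43/59 = 0.7288

0.7288


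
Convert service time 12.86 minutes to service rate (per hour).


mu = 60 / avg_service_time = 60 / 12.86 = 4.67 per hour

4.67 per hour


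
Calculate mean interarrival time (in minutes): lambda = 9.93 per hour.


Mean interarrival time = 60/lambda = 60/9.93 = 6.04 minutes

6.04 minutes


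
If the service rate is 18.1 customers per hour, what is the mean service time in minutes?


Mean service time = 60/mu = 60/18.1 = 3.31 minutes

3.31 minutes


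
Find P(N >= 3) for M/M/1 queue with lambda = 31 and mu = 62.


P(N >= 3) = rho^3 = (31/62)^3 = 0.125

0.125


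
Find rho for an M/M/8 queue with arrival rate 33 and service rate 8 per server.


rho = lambda/(c*mu) = 33/(8*8) = 0.5156

0.5156


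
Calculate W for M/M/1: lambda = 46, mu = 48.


W = 1/(mu - lambda) = 1/(48 - 46) = 0.5 hours

0.5 hours


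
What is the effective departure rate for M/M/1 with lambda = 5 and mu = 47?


For a stable queue (lambda < mu), throughput = lambda = 5 per hour

5 per hour


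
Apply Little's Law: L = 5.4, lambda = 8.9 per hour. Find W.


W = L / lambda = 5.4 / 8.9 = 0.6067 hours

0.6067 hours


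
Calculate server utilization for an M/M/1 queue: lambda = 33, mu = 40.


rho = lambda/mu = 33/40 = 0.825

0.825


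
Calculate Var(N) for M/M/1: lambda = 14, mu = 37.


rho = 14/37; Var(N) = rho/(1-rho)^2 = 0.98

0.98


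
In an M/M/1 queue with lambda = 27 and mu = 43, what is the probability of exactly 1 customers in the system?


rho = 27/43; P(n) = (1-rho)*rho^n = (1-27/43)*(27/43)^1 = 0.2336

0.2336


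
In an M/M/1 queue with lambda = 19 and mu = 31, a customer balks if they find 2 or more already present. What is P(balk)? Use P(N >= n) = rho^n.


P(N >= 2) = rho^2 = (19/31)^2 = 0.3757

0.3757


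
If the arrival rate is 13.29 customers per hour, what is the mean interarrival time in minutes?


Mean interarrival time = 60/lambda = 60/13.29 = 4.51 minutes

4.51 minutes


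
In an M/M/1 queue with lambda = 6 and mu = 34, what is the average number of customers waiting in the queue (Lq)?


rho = 6/34; Lq = rho^2/(1-rho) = 0.04

0.04


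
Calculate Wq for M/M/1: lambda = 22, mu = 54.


rho = 22/54; Wq = rho/(mu - lambda) = 0.0127 hours

0.0127 hours


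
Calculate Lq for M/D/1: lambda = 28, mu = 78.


M/D/1: Lq = rho^2 / (2*(1-rho)) where rho = 28/78; Lq = 0.1

0.1


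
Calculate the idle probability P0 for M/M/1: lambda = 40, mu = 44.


P0 = 1 - rho = 1 - 40/44 = 0.0909

0.0909


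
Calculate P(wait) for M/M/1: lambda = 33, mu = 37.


P(wait) = rho = lambda/mu = 33/37 = 0.8919

0.8919


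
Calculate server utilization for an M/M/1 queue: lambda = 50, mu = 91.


rho = lambda/mu = 50/91 = 0.5495

0.5495


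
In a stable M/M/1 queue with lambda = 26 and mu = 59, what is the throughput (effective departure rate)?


For a stable queue (lambda < mu), throughput = lambda = 26 per hour

26 per hour


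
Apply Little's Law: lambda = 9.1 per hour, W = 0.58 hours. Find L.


L = lambda * W = 9.1 * 0.58 = 5.28

5.28


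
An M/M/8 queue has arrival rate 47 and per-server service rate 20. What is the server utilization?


rho = lambda/(c*mu) = 47/(8*20) = 0.2938

0.2938


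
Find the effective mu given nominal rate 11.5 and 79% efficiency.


Effective rate = mu * efficiency = 11.5 * 0.79 = 9.09 per hour

9.09 per hour


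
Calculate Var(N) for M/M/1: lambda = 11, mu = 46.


rho = 11/46; Var(N) = rho/(1-rho)^2 = 0.41

0.41


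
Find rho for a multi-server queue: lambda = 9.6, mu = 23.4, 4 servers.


rho = lambda / (c * mu) = 9.6 / (4 * 23.4) = 0.1026

0.1026


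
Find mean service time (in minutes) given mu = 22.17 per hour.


Mean service time = 60/mu = 60/22.17 = 2.71 minutes

2.71 minutes


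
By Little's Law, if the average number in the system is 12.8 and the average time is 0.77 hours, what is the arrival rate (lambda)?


lambda = L / W = 12.8 / 0.77 = 16.62 per hour

16.62 per hour


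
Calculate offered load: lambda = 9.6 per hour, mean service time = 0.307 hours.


Offered load a = lambda * E[S] = 9.6 * 0.307 = 2.95 Erlangs

2.95 Erlangs


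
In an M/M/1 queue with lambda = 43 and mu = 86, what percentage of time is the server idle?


Idle fraction = (1 - rho) * 100 = (1 - 43/86) * 100 = 50.0%

50.0%


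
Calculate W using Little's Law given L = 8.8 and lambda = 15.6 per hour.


W = L / lambda = 8.8 / 15.6 = 0.5641 hours

0.5641 hours


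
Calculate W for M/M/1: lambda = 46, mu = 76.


W = 1/(mu - lambda) = 1/(76 - 46) = 0.0333 hours

0.0333 hours


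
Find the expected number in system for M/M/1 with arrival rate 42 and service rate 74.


rho = 42/74; L = rho/(1-rho) = 1.31

1.31


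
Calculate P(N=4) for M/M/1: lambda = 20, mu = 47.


rho = 20/47; P(n) = (1-rho)*rho^n = (1-20/47)*(20/47)^4 = 0.0188

0.0188


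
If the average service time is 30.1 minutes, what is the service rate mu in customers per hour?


mu = 60 / avg_service_time = 60 / 30.1 = 1.99 per hour

1.99 per hour


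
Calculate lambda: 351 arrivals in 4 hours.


lambda = total arrivals / time = 351 / 4 = 87.75 per hour

87.75 per hour


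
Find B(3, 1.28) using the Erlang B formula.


B(N,A) = (A^N/N!) / sum(A^k/k!, k=0..N) with N=3, A=1.28 = 0.1013

0.1013


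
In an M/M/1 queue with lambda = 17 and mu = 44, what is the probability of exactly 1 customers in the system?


rho = 17/44; P(n) = (1-rho)*rho^n = (1-17/44)*(17/44)^1 = 0.2371

0.2371


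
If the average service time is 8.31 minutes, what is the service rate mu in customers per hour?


mu = 60 / avg_service_time = 60 / 8.31 = 7.22 per hour

7.22 per hour


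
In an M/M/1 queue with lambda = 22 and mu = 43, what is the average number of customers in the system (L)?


rho = 22/43; L = rho/(1-rho) = 1.05

1.05


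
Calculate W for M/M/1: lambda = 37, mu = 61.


W = 1/(mu - lambda) = 1/(61 - 37) = 0.0417 hours

0.0417 hours


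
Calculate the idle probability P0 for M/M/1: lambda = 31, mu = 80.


P0 = 1 - rho = 1 - 31/80 = 0.6125

0.6125


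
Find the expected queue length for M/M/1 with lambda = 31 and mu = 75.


rho = 31/75; Lq = rho^2/(1-rho) = 0.29

0.29


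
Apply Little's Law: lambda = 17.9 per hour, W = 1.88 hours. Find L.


L = lambda * W = 17.9 * 1.88 = 33.65

33.65


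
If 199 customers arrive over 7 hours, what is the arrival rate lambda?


lambda = total arrivals / time = 199 / 7 = 28.43 per hour

28.43 per hour


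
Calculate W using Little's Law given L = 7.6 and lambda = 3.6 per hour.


W = L / lambda = 7.6 / 3.6 = 2.1111 hours

2.1111 hours


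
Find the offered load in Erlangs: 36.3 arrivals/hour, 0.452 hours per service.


Offered load a = lambda * E[S] = 36.3 * 0.452 = 16.41 Erlangs

16.41 Erlangs


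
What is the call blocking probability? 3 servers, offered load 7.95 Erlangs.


B(N,A) = (A^N/N!) / sum(A^k/k!, k=0..N) with N=3, A=7.95 = 0.6737

0.6737


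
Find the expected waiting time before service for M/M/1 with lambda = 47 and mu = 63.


rho = 47/63; Wq = rho/(mu - lambda) = 0.0466 hours

0.0466 hours


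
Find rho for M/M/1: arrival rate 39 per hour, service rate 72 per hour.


rho = lambda/mu = 39/72 = 0.5417

0.5417


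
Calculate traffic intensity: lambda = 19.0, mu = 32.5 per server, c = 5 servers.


rho = lambda / (c * mu) = 19.0 / (5 * 32.5) = 0.1169

0.1169


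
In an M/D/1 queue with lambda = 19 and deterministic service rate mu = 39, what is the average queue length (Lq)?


M/D/1: Lq = rho^2 / (2*(1-rho)) where rho = 19/39; Lq = 0.23

0.23


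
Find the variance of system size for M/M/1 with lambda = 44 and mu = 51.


rho = 44/51; Var(N) = rho/(1-rho)^2 = 45.8

45.8


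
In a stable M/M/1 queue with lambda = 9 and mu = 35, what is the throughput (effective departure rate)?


For a stable queue (lambda < mu), throughput = lambda = 9 per hour

9 per hour


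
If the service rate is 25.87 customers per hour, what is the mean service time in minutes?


Mean service time = 60/mu = 60/25.87 = 2.32 minutes

2.32 minutes


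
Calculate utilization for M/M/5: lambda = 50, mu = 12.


rho = lambda/(c*mu) = 50/(5*12) = 0.8333

0.8333


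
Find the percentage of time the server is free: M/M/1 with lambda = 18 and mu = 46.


Idle fraction = (1 - rho) * 100 = (1 - 18/46) * 100 = 60.9%

60.9%


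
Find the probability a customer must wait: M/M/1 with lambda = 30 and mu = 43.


P(wait) = rho = lambda/mu = 30/43 = 0.6977

0.6977


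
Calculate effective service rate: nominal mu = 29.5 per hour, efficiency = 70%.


Effective rate = mu * efficiency = 29.5 * 0.7 = 20.65 per hour

20.65 per hour


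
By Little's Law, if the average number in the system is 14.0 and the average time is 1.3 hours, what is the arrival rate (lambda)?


lambda = L / W = 14.0 / 1.3 = 10.77 per hour

10.77 per hour


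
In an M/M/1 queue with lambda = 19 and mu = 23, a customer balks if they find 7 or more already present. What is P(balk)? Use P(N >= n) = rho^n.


P(N >= 7) = rho^7 = (19/23)^7 = 0.2625

0.2625


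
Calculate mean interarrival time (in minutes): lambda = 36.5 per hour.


Mean interarrival time = 60/lambda = 60/36.5 = 1.64 minutes

1.64 minutes


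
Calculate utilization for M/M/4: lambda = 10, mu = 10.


rho = lambda/(c*mu) = 10/(4*10) = 0.25

0.25


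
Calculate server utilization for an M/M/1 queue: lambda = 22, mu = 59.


rho = lambda/mu = 22/59 = 0.3729

0.3729


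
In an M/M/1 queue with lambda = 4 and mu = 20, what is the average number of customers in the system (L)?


rho = 4/20; L = rho/(1-rho) = 0.25

0.25


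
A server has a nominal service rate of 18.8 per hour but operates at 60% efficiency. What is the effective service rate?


Effective rate = mu * efficiency = 18.8 * 0.6 = 11.28 per hour

11.28 per hour


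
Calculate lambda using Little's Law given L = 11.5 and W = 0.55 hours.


lambda = L / W = 11.5 / 0.55 = 20.91 per hour

20.91 per hour


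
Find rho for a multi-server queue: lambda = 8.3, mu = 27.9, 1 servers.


rho = lambda / (c * mu) = 8.3 / (1 * 27.9) = 0.2975

0.2975


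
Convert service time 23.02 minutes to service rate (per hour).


mu = 60 / avg_service_time = 60 / 23.02 = 2.61 per hour

2.61 per hour


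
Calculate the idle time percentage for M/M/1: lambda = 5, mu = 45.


Idle fraction = (1 - rho) * 100 = (1 - 5/45) * 100 = 88.9%

88.9%


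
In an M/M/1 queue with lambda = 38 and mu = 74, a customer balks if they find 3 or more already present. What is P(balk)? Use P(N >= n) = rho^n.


P(N >= 3) = rho^3 = (38/74)^3 = 0.1354

0.1354


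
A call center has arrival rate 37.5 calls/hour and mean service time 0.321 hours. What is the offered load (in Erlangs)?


Offered load a = lambda * E[S] = 37.5 * 0.321 = 12.04 Erlangs

12.04 Erlangs


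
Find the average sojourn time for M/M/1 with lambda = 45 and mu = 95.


W = 1/(mu - lambda) = 1/(95 - 45) = 0.02 hours

0.02 hours


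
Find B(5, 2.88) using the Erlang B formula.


B(N,A) = (A^N/N!) / sum(A^k/k!, k=0..N) with N=5, A=2.88 = 0.0999

0.0999


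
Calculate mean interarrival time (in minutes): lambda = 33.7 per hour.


Mean interarrival time = 60/lambda = 60/33.7 = 1.78 minutes

1.78 minutes


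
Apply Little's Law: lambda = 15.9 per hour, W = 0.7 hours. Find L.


L = lambda * W = 15.9 * 0.7 = 11.13

11.13


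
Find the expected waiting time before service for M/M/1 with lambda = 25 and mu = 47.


rho = 25/47; Wq = rho/(mu - lambda) = 0.0242 hours

0.0242 hours


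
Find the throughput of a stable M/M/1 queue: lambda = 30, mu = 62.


For a stable queue (lambda < mu), throughput = lambda = 30 per hour

30 per hour


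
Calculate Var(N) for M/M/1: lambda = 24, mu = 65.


rho = 24/65; Var(N) = rho/(1-rho)^2 = 0.93

0.93


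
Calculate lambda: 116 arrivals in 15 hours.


lambda = total arrivals / time = 116 / 15 = 7.73 per hour

7.73 per hour


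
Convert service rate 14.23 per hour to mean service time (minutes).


Mean service time = 60/mu = 60/14.23 = 4.22 minutes

4.22 minutes


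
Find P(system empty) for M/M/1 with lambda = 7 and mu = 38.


P0 = 1 - rho = 1 - 7/38 = 0.8158

0.8158


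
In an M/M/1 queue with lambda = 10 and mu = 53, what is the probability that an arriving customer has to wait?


P(wait) = rho = lambda/mu = 10/53 = 0.1887

0.1887


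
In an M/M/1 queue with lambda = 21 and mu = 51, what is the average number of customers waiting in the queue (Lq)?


rho = 21/51; Lq = rho^2/(1-rho) = 0.29

0.29


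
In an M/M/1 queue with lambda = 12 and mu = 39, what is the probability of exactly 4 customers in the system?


rho = 12/39; P(n) = (1-rho)*rho^n = (1-12/39)*(12/39)^4 = 0.0062

0.0062


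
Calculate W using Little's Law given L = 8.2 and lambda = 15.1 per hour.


W = L / lambda = 8.2 / 15.1 = 0.543 hours

0.543 hours


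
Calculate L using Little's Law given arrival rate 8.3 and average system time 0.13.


L = lambda * W = 8.3 * 0.13 = 1.08

1.08


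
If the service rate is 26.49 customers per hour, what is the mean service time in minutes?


Mean service time = 60/mu = 60/26.49 = 2.27 minutes

2.27 minutes


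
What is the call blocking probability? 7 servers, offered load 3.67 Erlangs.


B(N,A) = (A^N/N!) / sum(A^k/k!, k=0..N) with N=7, A=3.67 = 0.0469

0.0469


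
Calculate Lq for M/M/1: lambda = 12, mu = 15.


rho = 12/15; Lq = rho^2/(1-rho) = 3.2

3.2


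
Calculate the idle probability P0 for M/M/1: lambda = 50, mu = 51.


P0 = 1 - rho = 1 - 50/51 = 0.0196

0.0196


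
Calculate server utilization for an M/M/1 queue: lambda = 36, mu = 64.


rho = lambda/mu = 36/64 = 0.5625

0.5625


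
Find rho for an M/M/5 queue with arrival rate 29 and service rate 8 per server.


rho = lambda/(c*mu) = 29/(5*8) = 0.725

0.725


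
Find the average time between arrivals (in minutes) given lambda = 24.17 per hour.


Mean interarrival time = 60/lambda = 60/24.17 = 2.48 minutes

2.48 minutes


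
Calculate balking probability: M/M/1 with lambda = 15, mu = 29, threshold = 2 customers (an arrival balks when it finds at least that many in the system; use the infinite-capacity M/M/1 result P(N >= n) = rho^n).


P(N >= 2) = rho^2 = (15/29)^2 = 0.2675

0.2675


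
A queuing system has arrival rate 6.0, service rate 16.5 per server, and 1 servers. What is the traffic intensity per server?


rho = lambda / (c * mu) = 6.0 / (1 * 16.5) = 0.3636

0.3636


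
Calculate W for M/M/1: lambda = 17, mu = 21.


W = 1/(mu - lambda) = 1/(21 - 17) = 0.25 hours

0.25 hours


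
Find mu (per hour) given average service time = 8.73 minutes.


mu = 60 / avg_service_time = 60 / 8.73 = 6.87 per hour

6.87 per hour


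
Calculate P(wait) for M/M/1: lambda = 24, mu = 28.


P(wait) = rho = lambda/mu = 24/28 = 0.8571

0.8571


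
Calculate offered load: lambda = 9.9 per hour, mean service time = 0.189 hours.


Offered load a = lambda * E[S] = 9.9 * 0.189 = 1.87 Erlangs

1.87 Erlangs


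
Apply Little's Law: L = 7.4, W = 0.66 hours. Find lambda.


lambda = L / W = 7.4 / 0.66 = 11.21 per hour

11.21 per hour


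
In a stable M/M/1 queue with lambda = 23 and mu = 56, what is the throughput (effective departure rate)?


For a stable queue (lambda < mu), throughput = lambda = 23 per hour

23 per hour


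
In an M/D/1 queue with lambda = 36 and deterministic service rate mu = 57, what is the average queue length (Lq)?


M/D/1: Lq = rho^2 / (2*(1-rho)) where rho = 36/57; Lq = 0.54

0.54


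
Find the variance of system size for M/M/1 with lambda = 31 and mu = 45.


rho = 31/45; Var(N) = rho/(1-rho)^2 = 7.12

7.12


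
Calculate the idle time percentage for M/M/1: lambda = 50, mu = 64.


Idle fraction = (1 - rho) * 100 = (1 - 50/64) * 100 = 21.9%

21.9%


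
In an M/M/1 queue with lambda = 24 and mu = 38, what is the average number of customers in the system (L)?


rho = 24/38; L = rho/(1-rho) = 1.71

1.71


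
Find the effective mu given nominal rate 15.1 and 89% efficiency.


Effective rate = mu * efficiency = 15.1 * 0.89 = 13.44 per hour

13.44 per hour


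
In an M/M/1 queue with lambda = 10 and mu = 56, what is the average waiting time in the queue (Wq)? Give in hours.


rho = 10/56; Wq = rho/(mu - lambda) = 0.0039 hours

0.0039 hours


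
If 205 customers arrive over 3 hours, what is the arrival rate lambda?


lambda = total arrivals / time = 205 / 3 = 68.33 per hour

68.33 per hour


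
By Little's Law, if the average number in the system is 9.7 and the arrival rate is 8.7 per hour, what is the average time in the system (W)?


W = L / lambda = 9.7 / 8.7 = 1.1149 hours

1.1149 hours


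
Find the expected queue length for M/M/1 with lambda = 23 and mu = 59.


rho = 23/59; Lq = rho^2/(1-rho) = 0.25

0.25


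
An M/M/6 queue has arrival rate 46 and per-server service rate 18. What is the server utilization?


rho = lambda/(c*mu) = 46/(6*18) = 0.4259

0.4259


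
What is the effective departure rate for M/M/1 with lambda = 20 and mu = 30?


For a stable queue (lambda < mu), throughput = lambda = 20 per hour

20 per hour


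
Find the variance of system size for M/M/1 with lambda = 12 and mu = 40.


rho = 12/40; Var(N) = rho/(1-rho)^2 = 0.61

0.61


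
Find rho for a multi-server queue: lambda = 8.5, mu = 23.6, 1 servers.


rho = lambda / (c * mu) = 8.5 / (1 * 23.6) = 0.3602

0.3602


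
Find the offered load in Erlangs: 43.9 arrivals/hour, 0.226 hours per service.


Offered load a = lambda * E[S] = 43.9 * 0.226 = 9.92 Erlangs

9.92 Erlangs


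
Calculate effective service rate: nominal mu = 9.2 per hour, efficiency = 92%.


Effective rate = mu * efficiency = 9.2 * 0.92 = 8.46 per hour

8.46 per hour


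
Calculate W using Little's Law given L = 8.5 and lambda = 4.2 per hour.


W = L / lambda = 8.5 / 4.2 = 2.0238 hours

2.0238 hours


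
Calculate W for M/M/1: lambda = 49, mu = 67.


W = 1/(mu - lambda) = 1/(67 - 49) = 0.0556 hours

0.0556 hours


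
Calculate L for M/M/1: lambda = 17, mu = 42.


rho = 17/42; L = rho/(1-rho) = 0.68

0.68


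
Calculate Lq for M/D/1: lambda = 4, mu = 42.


M/D/1: Lq = rho^2 / (2*(1-rho)) where rho = 4/42; Lq = 0.01

0.01


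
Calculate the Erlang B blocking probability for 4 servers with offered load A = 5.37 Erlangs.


B(N,A) = (A^N/N!) / sum(A^k/k!, k=0..N) with N=4, A=5.37 = 0.4265

0.4265


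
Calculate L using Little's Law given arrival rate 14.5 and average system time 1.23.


L = lambda * W = 14.5 * 1.23 = 17.84

17.84


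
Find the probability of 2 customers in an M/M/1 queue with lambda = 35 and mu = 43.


rho = 35/43; P(n) = (1-rho)*rho^n = (1-35/43)*(35/43)^2 = 0.1233

0.1233


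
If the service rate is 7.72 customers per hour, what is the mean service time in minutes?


Mean service time = 60/mu = 60/7.72 = 7.77 minutes

7.77 minutes


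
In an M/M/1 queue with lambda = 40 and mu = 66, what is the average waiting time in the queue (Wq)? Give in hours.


rho = 40/66; Wq = rho/(mu - lambda) = 0.0233 hours

0.0233 hours


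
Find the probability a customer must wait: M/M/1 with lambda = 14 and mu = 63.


P(wait) = rho = lambda/mu = 14/63 = 0.2222

0.2222


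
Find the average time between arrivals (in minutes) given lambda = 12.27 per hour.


Mean interarrival time = 60/lambda = 60/12.27 = 4.89 minutes

4.89 minutes


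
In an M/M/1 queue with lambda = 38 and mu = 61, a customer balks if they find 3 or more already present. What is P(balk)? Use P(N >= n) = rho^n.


P(N >= 3) = rho^3 = (38/61)^3 = 0.2417

0.2417


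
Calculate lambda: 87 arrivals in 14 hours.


lambda = total arrivals / time = 87 / 14 = 6.21 per hour

6.21 per hour


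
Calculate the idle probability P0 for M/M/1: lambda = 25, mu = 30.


P0 = 1 - rho = 1 - 25/30 = 0.1667

0.1667


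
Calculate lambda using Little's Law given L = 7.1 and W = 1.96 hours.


lambda = L / W = 7.1 / 1.96 = 3.62 per hour

3.62 per hour


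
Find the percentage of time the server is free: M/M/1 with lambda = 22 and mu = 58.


Idle fraction = (1 - rho) * 100 = (1 - 22/58) * 100 = 62.1%

62.1%


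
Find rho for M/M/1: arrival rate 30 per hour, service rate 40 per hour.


rho = lambda/mu = 30/40 = 0.75

0.75


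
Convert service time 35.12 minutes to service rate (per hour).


mu = 60 / avg_service_time = 60 / 35.12 = 1.71 per hour

1.71 per hour


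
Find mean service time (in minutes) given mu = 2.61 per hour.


Mean service time = 60/mu = 60/2.61 = 22.99 minutes

22.99 minutes


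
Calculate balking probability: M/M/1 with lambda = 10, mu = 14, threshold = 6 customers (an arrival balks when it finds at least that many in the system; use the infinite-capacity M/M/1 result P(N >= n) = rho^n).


P(N >= 6) = rho^6 = (10/14)^6 = 0.1328

0.1328


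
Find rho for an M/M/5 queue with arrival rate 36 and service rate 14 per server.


rho = lambda/(c*mu) = 36/(5*14) = 0.5143

0.5143


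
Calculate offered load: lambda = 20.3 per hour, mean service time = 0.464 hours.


Offered load a = lambda * E[S] = 20.3 * 0.464 = 9.42 Erlangs

9.42 Erlangs


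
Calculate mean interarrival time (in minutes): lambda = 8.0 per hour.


Mean interarrival time = 60/lambda = 60/8.0 = 7.5 minutes

7.5 minutes


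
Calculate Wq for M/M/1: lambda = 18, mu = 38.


rho = 18/38; Wq = rho/(mu - lambda) = 0.0237 hours

0.0237 hours


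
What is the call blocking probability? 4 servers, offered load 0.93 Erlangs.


B(N,A) = (A^N/N!) / sum(A^k/k!, k=0..N) with N=4, A=0.93 = 0.0123

0.0123


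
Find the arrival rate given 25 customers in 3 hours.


lambda = total arrivals / time = 25 / 3 = 8.33 per hour

8.33 per hour


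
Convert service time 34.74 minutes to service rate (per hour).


mu = 60 / avg_service_time = 60 / 34.74 = 1.73 per hour

1.73 per hour


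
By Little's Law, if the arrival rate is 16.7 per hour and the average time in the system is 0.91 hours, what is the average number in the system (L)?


L = lambda * W = 16.7 * 0.91 = 15.2

15.2


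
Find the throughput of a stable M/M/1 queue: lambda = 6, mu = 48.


For a stable queue (lambda < mu), throughput = lambda = 6 per hour

6 per hour


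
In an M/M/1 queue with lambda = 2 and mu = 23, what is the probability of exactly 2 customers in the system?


rho = 2/23; P(n) = (1-rho)*rho^n = (1-2/23)*(2/23)^2 = 0.0069

0.0069


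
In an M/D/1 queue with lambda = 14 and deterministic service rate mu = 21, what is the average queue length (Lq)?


M/D/1: Lq = rho^2 / (2*(1-rho)) where rho = 14/21; Lq = 0.67

0.67


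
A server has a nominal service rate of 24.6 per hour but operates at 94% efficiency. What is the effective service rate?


Effective rate = mu * efficiency = 24.6 * 0.94 = 23.12 per hour

23.12 per hour


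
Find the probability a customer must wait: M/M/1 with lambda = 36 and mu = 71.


P(wait) = rho = lambda/mu = 36/71 = 0.507

0.507


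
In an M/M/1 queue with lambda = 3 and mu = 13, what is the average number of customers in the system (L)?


rho = 3/13; L = rho/(1-rho) = 0.3

0.3


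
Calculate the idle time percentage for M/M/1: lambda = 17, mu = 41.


Idle fraction = (1 - rho) * 100 = (1 - 17/41) * 100 = 58.5%

58.5%


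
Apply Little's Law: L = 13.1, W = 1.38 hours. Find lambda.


lambda = L / W = 13.1 / 1.38 = 9.49 per hour

9.49 per hour


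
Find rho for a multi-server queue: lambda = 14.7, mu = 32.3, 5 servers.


rho = lambda / (c * mu) = 14.7 / (5 * 32.3) = 0.091

0.091


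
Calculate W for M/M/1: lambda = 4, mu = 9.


W = 1/(mu - lambda) = 1/(9 - 4) = 0.2 hours

0.2 hours


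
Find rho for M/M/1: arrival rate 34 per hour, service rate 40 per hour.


rho = lambda/mu = 34/40 = 0.85

0.85


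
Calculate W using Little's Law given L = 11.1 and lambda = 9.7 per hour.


W = L / lambda = 11.1 / 9.7 = 1.1443 hours

1.1443 hours


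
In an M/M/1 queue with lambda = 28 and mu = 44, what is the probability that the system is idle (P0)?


P0 = 1 - rho = 1 - 28/44 = 0.3636

0.3636


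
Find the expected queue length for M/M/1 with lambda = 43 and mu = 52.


rho = 43/52; Lq = rho^2/(1-rho) = 3.95

3.95


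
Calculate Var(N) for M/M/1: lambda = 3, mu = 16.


rho = 3/16; Var(N) = rho/(1-rho)^2 = 0.28

0.28


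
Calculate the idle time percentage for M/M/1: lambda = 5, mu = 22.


Idle fraction = (1 - rho) * 100 = (1 - 5/22) * 100 = 77.3%

77.3%


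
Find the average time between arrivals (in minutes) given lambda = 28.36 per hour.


Mean interarrival time = 60/lambda = 60/28.36 = 2.12 minutes

2.12 minutes


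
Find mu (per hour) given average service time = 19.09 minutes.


mu = 60 / avg_service_time = 60 / 19.09 = 3.14 per hour

3.14 per hour


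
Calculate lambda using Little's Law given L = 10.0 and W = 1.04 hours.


lambda = L / W = 10.0 / 1.04 = 9.62 per hour

9.62 per hour


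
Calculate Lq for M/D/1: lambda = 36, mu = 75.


M/D/1: Lq = rho^2 / (2*(1-rho)) where rho = 36/75; Lq = 0.22

0.22


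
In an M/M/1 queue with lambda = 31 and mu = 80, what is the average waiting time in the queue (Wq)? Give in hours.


rho = 31/80; Wq = rho/(mu - lambda) = 0.0079 hours

0.0079 hours


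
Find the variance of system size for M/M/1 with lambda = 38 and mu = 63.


rho = 38/63; Var(N) = rho/(1-rho)^2 = 3.83

3.83


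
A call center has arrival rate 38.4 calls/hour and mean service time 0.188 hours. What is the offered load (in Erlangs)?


Offered load a = lambda * E[S] = 38.4 * 0.188 = 7.22 Erlangs

7.22 Erlangs


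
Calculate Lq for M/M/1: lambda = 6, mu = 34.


rho = 6/34; Lq = rho^2/(1-rho) = 0.04

0.04


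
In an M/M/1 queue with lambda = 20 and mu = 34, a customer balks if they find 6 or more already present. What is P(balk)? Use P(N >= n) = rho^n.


P(N >= 6) = rho^6 = (20/34)^6 = 0.0414

0.0414


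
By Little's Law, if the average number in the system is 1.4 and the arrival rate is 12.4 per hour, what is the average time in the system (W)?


W = L / lambda = 1.4 / 12.4 = 0.1129 hours

0.1129 hours


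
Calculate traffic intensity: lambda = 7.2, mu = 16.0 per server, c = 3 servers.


rho = lambda / (c * mu) = 7.2 / (3 * 16.0) = 0.15

0.15


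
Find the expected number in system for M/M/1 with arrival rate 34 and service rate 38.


rho = 34/38; L = rho/(1-rho) = 8.5

8.5


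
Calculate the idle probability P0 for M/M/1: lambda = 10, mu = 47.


P0 = 1 - rho = 1 - 10/47 = 0.7872

0.7872


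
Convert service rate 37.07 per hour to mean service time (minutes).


Mean service time = 60/mu = 60/37.07 = 1.62 minutes

1.62 minutes


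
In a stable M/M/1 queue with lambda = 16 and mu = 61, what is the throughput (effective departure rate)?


For a stable queue (lambda < mu), throughput = lambda = 16 per hour

16 per hour


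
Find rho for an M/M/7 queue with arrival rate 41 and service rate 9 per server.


rho = lambda/(c*mu) = 41/(7*9) = 0.6508

0.6508


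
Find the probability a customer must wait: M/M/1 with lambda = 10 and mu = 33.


P(wait) = rho = lambda/mu = 10/33 = 0.303

0.303


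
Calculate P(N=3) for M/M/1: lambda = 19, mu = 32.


rho = 19/32; P(n) = (1-rho)*rho^n = (1-19/32)*(19/32)^3 = 0.085

0.085


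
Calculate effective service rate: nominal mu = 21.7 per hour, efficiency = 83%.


Effective rate = mu * efficiency = 21.7 * 0.83 = 18.01 per hour

18.01 per hour


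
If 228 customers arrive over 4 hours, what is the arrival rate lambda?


lambda = total arrivals / time = 228 / 4 = 57.0 per hour

57.0 per hour


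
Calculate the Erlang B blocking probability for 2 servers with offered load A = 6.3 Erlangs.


B(N,A) = (A^N/N!) / sum(A^k/k!, k=0..N) with N=2, A=6.3 = 0.7311

0.7311


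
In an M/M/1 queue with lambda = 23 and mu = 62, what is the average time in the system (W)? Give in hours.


W = 1/(mu - lambda) = 1/(62 - 23) = 0.0256 hours

0.0256 hours


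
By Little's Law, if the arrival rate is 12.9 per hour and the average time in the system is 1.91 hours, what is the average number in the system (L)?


L = lambda * W = 12.9 * 1.91 = 24.64

24.64


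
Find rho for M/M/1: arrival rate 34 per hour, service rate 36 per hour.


rho = lambda/mu = 34/36 = 0.9444

0.9444


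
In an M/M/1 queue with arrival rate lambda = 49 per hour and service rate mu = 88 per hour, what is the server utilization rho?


rho = lambda/mu = 49/88 = 0.5568

0.5568


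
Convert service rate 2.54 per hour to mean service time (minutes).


Mean service time = 60/mu = 60/2.54 = 23.62 minutes

23.62 minutes


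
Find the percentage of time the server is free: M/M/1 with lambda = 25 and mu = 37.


Idle fraction = (1 - rho) * 100 = (1 - 25/37) * 100 = 32.4%

32.4%


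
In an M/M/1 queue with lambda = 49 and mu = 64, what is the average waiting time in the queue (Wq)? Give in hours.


rho = 49/64; Wq = rho/(mu - lambda) = 0.051 hours

0.051 hours


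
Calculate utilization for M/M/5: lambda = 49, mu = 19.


rho = lambda/(c*mu) = 49/(5*19) = 0.5158

0.5158


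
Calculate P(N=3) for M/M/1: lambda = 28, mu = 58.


rho = 28/58; P(n) = (1-rho)*rho^n = (1-28/58)*(28/58)^3 = 0.0582

0.0582


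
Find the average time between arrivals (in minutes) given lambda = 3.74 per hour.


Mean interarrival time = 60/lambda = 60/3.74 = 16.04 minutes

16.04 minutes


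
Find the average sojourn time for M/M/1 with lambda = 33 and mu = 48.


W = 1/(mu - lambda) = 1/(48 - 33) = 0.0667 hours

0.0667 hours


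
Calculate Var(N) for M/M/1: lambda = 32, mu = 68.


rho = 32/68; Var(N) = rho/(1-rho)^2 = 1.68

1.68


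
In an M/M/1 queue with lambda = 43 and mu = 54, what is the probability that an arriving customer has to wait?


P(wait) = rho = lambda/mu = 43/54 = 0.7963

0.7963


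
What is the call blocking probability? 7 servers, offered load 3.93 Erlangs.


B(N,A) = (A^N/N!) / sum(A^k/k!, k=0..N) with N=7, A=3.93 = 0.0592

0.0592


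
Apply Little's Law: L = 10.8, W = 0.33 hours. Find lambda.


lambda = L / W = 10.8 / 0.33 = 32.73 per hour

32.73 per hour


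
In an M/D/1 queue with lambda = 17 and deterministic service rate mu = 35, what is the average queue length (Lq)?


M/D/1: Lq = rho^2 / (2*(1-rho)) where rho = 17/35; Lq = 0.23

0.23


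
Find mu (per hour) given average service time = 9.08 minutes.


mu = 60 / avg_service_time = 60 / 9.08 = 6.61 per hour

6.61 per hour


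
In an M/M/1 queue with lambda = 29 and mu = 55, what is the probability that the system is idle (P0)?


P0 = 1 - rho = 1 - 29/55 = 0.4727

0.4727


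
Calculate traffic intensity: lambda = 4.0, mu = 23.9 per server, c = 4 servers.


rho = lambda / (c * mu) = 4.0 / (4 * 23.9) = 0.0418

0.0418


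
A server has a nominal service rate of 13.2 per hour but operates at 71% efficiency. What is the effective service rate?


Effective rate = mu * efficiency = 13.2 * 0.71 = 9.37 per hour

9.37 per hour


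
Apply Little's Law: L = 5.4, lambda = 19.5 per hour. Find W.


W = L / lambda = 5.4 / 19.5 = 0.2769 hours

0.2769 hours


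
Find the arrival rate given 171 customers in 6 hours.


lambda = total arrivals / time = 171 / 6 = 28.5 per hour

28.5 per hour


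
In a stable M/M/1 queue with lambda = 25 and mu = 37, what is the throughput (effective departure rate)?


For a stable queue (lambda < mu), throughput = lambda = 25 per hour

25 per hour


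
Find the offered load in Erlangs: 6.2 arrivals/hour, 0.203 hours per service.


Offered load a = lambda * E[S] = 6.2 * 0.203 = 1.26 Erlangs

1.26 Erlangs


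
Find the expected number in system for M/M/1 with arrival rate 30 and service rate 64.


rho = 30/64; L = rho/(1-rho) = 0.88

0.88


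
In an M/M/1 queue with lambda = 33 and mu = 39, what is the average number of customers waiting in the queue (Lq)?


rho = 33/39; Lq = rho^2/(1-rho) = 4.65

4.65


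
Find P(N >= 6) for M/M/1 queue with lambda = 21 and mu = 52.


P(N >= 6) = rho^6 = (21/52)^6 = 0.0043

0.0043


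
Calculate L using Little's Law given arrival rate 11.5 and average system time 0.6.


L = lambda * W = 11.5 * 0.6 = 6.9

6.9


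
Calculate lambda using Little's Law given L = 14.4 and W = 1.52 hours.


lambda = L / W = 14.4 / 1.52 = 9.47 per hour

9.47 per hour


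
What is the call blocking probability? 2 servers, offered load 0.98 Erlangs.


B(N,A) = (A^N/N!) / sum(A^k/k!, k=0..N) with N=2, A=0.98 = 0.1952

0.1952


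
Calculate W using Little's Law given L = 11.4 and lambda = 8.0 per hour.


W = L / lambda = 11.4 / 8.0 = 1.425 hours

1.425 hours


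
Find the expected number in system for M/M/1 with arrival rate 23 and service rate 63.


rho = 23/63; L = rho/(1-rho) = 0.58

0.58


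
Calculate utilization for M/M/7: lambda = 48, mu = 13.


rho = lambda/(c*mu) = 48/(7*13) = 0.5275

0.5275


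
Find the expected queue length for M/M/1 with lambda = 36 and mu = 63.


rho = 36/63; Lq = rho^2/(1-rho) = 0.76

0.76


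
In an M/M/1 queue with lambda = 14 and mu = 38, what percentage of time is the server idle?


Idle fraction = (1 - rho) * 100 = (1 - 14/38) * 100 = 63.2%

63.2%


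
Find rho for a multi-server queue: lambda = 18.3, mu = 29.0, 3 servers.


rho = lambda / (c * mu) = 18.3 / (3 * 29.0) = 0.2103

0.2103


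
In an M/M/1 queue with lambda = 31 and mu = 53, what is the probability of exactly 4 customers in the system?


rho = 31/53; P(n) = (1-rho)*rho^n = (1-31/53)*(31/53)^4 = 0.0486

0.0486


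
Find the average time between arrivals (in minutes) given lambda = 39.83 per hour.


Mean interarrival time = 60/lambda = 60/39.83 = 1.51 minutes

1.51 minutes


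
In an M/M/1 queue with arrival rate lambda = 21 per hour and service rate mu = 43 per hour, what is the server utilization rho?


rho = lambda/mu = 21/43 = 0.4884

0.4884


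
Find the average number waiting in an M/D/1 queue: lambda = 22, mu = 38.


M/D/1: Lq = rho^2 / (2*(1-rho)) where rho = 22/38; Lq = 0.4

0.4


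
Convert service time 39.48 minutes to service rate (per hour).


mu = 60 / avg_service_time = 60 / 39.48 = 1.52 per hour

1.52 per hour


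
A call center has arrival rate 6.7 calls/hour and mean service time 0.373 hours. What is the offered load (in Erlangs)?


Offered load a = lambda * E[S] = 6.7 * 0.373 = 2.5 Erlangs

2.5 Erlangs


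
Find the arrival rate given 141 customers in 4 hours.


lambda = total arrivals / time = 141 / 4 = 35.25 per hour

35.25 per hour


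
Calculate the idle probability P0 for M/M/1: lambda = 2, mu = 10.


P0 = 1 - rho = 1 - 2/10 = 0.8

0.8


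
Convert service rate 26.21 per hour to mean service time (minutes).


Mean service time = 60/mu = 60/26.21 = 2.29 minutes

2.29 minutes


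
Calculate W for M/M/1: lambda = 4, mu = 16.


W = 1/(mu - lambda) = 1/(16 - 4) = 0.0833 hours

0.0833 hours


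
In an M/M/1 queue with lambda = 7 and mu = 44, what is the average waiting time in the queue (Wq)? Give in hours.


rho = 7/44; Wq = rho/(mu - lambda) = 0.0043 hours

0.0043 hours


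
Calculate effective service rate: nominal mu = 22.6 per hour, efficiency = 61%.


Effective rate = mu * efficiency = 22.6 * 0.61 = 13.79 per hour

13.79 per hour


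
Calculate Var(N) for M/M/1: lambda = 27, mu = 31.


rho = 27/31; Var(N) = rho/(1-rho)^2 = 52.31

52.31


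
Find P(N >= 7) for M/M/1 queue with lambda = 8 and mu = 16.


P(N >= 7) = rho^7 = (8/16)^7 = 0.0078

0.0078


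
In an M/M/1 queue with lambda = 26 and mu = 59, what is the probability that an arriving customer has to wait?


P(wait) = rho = lambda/mu = 26/59 = 0.4407

0.4407


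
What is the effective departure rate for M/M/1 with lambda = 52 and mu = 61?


For a stable queue (lambda < mu), throughput = lambda = 52 per hour

52 per hour


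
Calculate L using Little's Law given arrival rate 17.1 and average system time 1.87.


L = lambda * W = 17.1 * 1.87 = 31.98

31.98


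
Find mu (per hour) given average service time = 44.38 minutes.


mu = 60 / avg_service_time = 60 / 44.38 = 1.35 per hour

1.35 per hour
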